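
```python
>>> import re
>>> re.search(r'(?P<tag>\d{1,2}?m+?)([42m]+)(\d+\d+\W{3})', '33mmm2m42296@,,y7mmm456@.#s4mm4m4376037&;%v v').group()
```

'33mmm2m42296@,,'

This matches 1 to 2 of a digit (lazy), then one or more of the literal 'm' (lazy) (captured as 'tag'); then one or more of one of [42m] (captured); then one or more of a digit, then one or more of a digit, then exactly 3 of a non-word character (captured).
The match spans [0:15] → '33mmm2m42296@,,'.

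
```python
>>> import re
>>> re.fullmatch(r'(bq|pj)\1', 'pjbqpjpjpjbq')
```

After group 1 captures some text, `\1` only succeeds where that same text appears again.
`re.fullmatch` requires the pattern to consume the entire string.
Here the pattern can't cover the whole string, so the call returns None.

None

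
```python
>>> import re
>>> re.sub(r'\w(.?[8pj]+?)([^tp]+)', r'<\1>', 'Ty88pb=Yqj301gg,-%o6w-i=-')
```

'<y8>pb=<qj>'

The pattern matches a word character; then optionally any character, then one or more of one of [8pj] (lazy) (captured); then one or more of any character except [tp] (captured).
Because the quantifier is non-greedy, it stops expanding at the earliest point where the rest of the pattern can succeed.
Matches: at [0:4] → 'Ty88'; at [7:25] → 'Yqj301gg,-%o6w-i=-'.
`\1` in the replacement pulls in group 1's text for each match.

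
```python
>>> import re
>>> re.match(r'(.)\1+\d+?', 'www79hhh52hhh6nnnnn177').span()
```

(0, 4)

`re.match` only tries the pattern at the start of the string.
The match spans [0:4] → 'www7'.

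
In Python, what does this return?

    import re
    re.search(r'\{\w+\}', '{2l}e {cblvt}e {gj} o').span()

Unlike `match`, `search` isn't anchored — it looks for the pattern anywhere in the string.
The match spans [0:4] → '{2l}'.

(0, 4)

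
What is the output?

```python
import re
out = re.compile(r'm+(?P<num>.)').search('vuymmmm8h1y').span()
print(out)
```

The match spans [3:8] → 'mmmm8'.

(3, 8)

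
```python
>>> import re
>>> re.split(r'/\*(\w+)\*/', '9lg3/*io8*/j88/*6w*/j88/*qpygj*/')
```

['9lg3', 'io8', 'j88', '6w', 'j88', 'qpygj', '']

`re.split` interleaves the captured-group text with the surrounding fragments.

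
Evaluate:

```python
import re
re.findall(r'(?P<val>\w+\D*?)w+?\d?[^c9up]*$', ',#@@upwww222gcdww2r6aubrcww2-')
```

With a single group, `findall` returns only what that group captured — 1 item.

['upwww222gcdww2r6aubrcw']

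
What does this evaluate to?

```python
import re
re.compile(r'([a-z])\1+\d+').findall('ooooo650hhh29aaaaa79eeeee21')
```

['o', 'h', 'a', 'e']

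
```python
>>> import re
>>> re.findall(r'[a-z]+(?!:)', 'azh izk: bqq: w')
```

['azh', 'iz', 'bq', 'w']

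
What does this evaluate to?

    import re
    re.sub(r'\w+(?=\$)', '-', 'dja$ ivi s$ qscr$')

'-$ ivi -$ -$'

The `(?=…)`/`(?<=…)` assertion just peeks at neighbouring text; it doesn't advance the match position.
Matches: at [0:3] → 'dja'; at [9:10] → 's'; at [12:16] → 'qscr'.
Each match is replaced by '-'.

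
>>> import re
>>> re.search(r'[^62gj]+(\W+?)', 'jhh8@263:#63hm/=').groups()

('@',)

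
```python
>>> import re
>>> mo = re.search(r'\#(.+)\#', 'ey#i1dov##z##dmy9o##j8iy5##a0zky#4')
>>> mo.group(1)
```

The match spans [2:33] → '#i1dov##z##dmy9o##j8iy5##a0zky#'.
Captured: group 1 = 'i1dov##z##dmy9o##j8iy5##a0zky'.

'i1dov##z##dmy9o##j8iy5##a0zky'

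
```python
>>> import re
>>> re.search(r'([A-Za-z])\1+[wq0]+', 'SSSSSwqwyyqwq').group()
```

`\1` has to match the exact text group 1 already captured.
`search` walks the string left to right and returns the first match it finds.
The match spans [0:8] → 'SSSSSwqw'.
Captured: group 1 = 'S'.

'SSSSSwqw'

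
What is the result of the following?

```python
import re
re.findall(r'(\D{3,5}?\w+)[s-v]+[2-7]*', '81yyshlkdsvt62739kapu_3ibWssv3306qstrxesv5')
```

['yyshlkdsvt62739kapu_3ibWssv3306qstrxes']

The pattern matches 3 to 5 of a non-digit (lazy), then one or more of a word character (captured); then one or more of a character in [s-v], then zero or more of a character in [2-7].
Scanning left to right: at [2:42] match 'yyshlkdsvt62739kapu_3ibWssv3306qstrxesv5', group 1 = 'yyshlkdsvt62739kapu_3ibWssv3306qstrxes'.
Because there's exactly one group, `findall` drops the full match and keeps group 1 from the one hit.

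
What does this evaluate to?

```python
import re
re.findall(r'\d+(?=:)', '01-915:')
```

['915']

Lookahead/lookbehind check context without consuming it, so the matched span excludes the asserted characters.
With no groups in the pattern, `findall` gives back each whole match — 1 here.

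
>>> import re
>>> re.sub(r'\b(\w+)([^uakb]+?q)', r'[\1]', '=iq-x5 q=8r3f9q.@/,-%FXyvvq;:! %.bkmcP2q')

'=[iq]=[8r3f9q];:! %.[bkmcP]'

Pattern: a word boundary (`\b`, zero-width); then one or more of a word character (captured); then one or more of any character except [uakb] (lazy), then a literal 'q' (captured).
The `?` after the quantifier makes it lazy — it takes as little as possible before letting the rest of the pattern try.
Matches: at [1:8] → 'iq-x5 q'; at [9:27] → '8r3f9q.@/,-%FXyvvq'; at [33:40] → 'bkmcP2q'.
Each match is replaced using the text its own group 1 captured.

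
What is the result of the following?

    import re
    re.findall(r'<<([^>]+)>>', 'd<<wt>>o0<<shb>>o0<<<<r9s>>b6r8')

Matches: at [1:7] match '<<wt>>', group 1 = 'wt'; at [9:16] match '<<shb>>', group 1 = 'shb'; at [18:27] match '<<<<r9s>>', group 1 = '<<r9s'.
`findall` collects group 1 from each match (3 total).

['wt', 'shb', '<<r9s']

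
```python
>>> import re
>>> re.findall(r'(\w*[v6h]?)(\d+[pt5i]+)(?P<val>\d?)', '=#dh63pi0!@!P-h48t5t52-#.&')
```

[('dh6', '3pi', '0'), ('h48t', '5t5', '2')]

This matches zero or more of a word character, then optionally one of [v6h] (captured); then one or more of a digit, then one or more of one of [pt5i] (captured); then optionally a digit (captured as 'val').
Walking the string: at [2:9] match 'dh63pi0', groups = ('dh6', '3pi', '0'); at [14:22] match 'h48t5t52', groups = ('h48t', '5t5', '2').
With 3 capturing groups, `findall` returns a 3-tuple per match.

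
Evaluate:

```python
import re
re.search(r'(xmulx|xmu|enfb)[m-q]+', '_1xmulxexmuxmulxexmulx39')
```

Unlike `match`, `search` isn't anchored — it looks for the pattern anywhere in the string.
Here nothing in the string fits, so the call returns None.

None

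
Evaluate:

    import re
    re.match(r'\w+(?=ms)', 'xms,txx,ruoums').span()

(0, 1)

The lookaround is zero-width — it requires the adjacent text to match without consuming it, so the asserted text isn't part of the match.
`re.match` won't scan ahead — the pattern has to work from the very first character.
The match spans [0:1] → 'x'.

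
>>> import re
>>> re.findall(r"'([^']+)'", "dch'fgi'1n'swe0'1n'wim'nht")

['fgi', 'swe0', 'wim']

With a single group, `findall` returns only what that group captured — 3 items.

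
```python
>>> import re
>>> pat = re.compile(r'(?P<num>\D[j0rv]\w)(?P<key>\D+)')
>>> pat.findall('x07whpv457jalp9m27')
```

Multiple groups make `findall` return tuples — one 2-tuple for the one match.

[('x07', 'whpv')]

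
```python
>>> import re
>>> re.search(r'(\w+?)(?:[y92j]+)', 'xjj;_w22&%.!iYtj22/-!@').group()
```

'xjj'

This matches one or more of a word character (lazy) (captured); then one or more of one of [y92j] (non-capturing group).
The match spans [0:3] → 'xjj'.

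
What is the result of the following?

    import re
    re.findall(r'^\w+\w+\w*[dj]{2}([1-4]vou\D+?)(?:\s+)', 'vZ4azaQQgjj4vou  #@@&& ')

`findall` collects group 1 from the one match (1 total).

['4vou ']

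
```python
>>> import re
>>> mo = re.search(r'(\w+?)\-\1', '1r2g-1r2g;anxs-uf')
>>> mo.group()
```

'1r2g-1r2g'

After group 1 captures some text, `\1` only succeeds where that same text appears again.
The match spans [0:9] → '1r2g-1r2g'.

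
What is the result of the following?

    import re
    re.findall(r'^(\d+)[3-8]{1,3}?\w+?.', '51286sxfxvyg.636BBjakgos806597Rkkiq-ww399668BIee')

One capturing group, so `findall` returns just the captured substring from the one match — 1 in all.

['5128']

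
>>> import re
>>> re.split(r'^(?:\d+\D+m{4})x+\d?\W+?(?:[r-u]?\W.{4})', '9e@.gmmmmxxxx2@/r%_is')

['', 's']

Pattern: anchored at the start of the string; then one or more of a digit, then one or more of a non-digit, then exactly 4 of the literal 'm' (non-capturing group); then one or more of the literal 'x', then optionally a digit, then one or more of a non-word character (lazy); then optionally a character in [r-u], then a non-word character, then exactly 4 of any character (non-capturing group).
Matches to split on: at [0:20] → '9e@.gmmmmxxxx2@/r%_i'.
The string is cut at each match, leaving 2 pieces.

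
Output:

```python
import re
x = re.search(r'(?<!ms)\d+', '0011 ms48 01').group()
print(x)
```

0011

`(?!…)`/`(?<!…)` only lets a position through if the neighbouring text does NOT match; no characters are consumed.
The match spans [0:4] → '0011'.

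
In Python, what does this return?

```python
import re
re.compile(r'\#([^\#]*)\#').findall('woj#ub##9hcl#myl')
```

['ub', '9hcl']

Scanning left to right: at [3:7] match '#ub#', group 1 = 'ub'; at [7:13] match '#9hcl#', group 1 = '9hcl'.
`findall` collects group 1 from each match (2 total).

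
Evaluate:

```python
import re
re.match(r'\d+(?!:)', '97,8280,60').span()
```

A negative assertion filters positions out without eating any characters.
`re.match` only tries the pattern at the start of the string.
The match spans [0:2] → '97'.

(0, 2)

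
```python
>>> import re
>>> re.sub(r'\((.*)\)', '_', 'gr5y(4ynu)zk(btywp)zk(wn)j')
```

Matches: at [4:25] → '(4ynu)zk(btywp)zk(wn)'.
Each match is replaced by '_'.

'gr5y_j'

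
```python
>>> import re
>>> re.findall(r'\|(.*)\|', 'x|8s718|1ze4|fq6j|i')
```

['8s718|1ze4|fq6j']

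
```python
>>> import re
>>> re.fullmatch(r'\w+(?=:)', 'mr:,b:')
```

None

The positive lookaround only admits positions where the adjacent text matches; those characters stay outside the span.
`fullmatch` succeeds only if the pattern covers the string from start to end.
Here there's no way to consume every character, so the call returns None.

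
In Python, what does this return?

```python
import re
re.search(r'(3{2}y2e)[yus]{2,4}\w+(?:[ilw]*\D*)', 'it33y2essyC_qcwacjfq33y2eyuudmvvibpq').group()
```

This matches exactly 2 of the literal '3', then the literal 'y2e' (captured); then 2 to 4 of one of [yus], then one or more of a word character; then zero or more of one of [ilw], then zero or more of a non-digit (non-capturing group).
The match spans [2:36] → '33y2essyC_qcwacjfq33y2eyuudmvvibpq'.

'33y2essyC_qcwacjfq33y2eyuudmvvibpq'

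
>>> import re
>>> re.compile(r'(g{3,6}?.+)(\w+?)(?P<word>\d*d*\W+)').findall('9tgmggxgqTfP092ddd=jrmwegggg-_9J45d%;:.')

[('gggg-_9J45', 'd', '%;:.')]

Multiple groups make `findall` return tuples — one 3-tuple for the one match.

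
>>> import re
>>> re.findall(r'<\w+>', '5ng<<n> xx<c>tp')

Matches: at [4:7] → '<n>'; at [10:13] → '<c>'.
`findall` yields the raw match text (2 of them) because the pattern has no groups.

['<n>', '<c>']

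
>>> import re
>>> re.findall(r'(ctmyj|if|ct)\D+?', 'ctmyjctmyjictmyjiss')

['ctmyj', 'ctmyj']

Branches in `(...|...)` are attempted left-to-right; the first branch that allows the whole pattern to succeed is taken.
With a single group, `findall` returns only what that group captured — 2 items.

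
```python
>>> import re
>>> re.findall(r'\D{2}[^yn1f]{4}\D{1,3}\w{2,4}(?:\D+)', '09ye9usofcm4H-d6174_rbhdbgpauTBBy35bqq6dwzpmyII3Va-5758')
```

['ye9usofcm4H-d', '_rbhdbgpauTBBy', 'bqq6dwzpmyII3Va-']

This matches exactly 2 of a non-digit, then exactly 4 of any character except [yn1f]; then 1 to 3 of a non-digit, then 2 to 4 of a word character; then one or more of a non-digit (non-capturing group).
No capturing groups, so `findall` returns the 3 full match strings.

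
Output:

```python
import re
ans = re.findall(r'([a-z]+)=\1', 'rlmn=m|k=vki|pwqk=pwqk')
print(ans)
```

['pwqk']

`\1` is not a pattern — it's the concrete string captured by group 1, re-applied verbatim.
Scanning left to right: at [13:22] match 'pwqk=pwqk', group 1 = 'pwqk'.
One capturing group, so `findall` returns just the captured substring from the one match — 1 in all.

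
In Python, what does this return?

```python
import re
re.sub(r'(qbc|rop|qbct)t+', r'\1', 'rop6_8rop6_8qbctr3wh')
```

'rop6_8rop6_8qbcr3wh'

The replacement refers to a captured group, so each match is rewritten using its own captured text.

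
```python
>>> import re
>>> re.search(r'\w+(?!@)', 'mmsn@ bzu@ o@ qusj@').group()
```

'mms'

The negative lookahead/lookbehind blocks any match where the forbidden context is present.
`re.search` scans for the first position where the pattern succeeds.
The match spans [0:3] → 'mms'.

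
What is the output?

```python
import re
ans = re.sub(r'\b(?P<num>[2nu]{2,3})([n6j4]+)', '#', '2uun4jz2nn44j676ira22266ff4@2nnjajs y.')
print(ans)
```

`sub` substitutes '#' at each match site.

#z2nn44j676ira22266ff4@#ajs y.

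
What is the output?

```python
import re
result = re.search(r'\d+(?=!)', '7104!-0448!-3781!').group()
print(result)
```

7104

The `(?=…)`/`(?<=…)` assertion just peeks at neighbouring text; it doesn't advance the match position.
`search` walks the string left to right and returns the first match it finds.
The match spans [0:4] → '7104'.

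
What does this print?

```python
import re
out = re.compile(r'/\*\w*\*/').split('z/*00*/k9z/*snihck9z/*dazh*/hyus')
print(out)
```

['z', 'k9z/*snihck9z', 'hyus']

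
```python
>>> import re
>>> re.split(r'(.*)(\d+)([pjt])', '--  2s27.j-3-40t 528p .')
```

['', '--  2s27.j-3-40t 52', '8', 'p', ' .']

This matches zero or more of any character (captured); then one or more of a digit (captured); then one of [pjt] (captured).
Matches to split on: at [0:21] → '--  2s27.j-3-40t 528p'.
`re.split` interleaves the captured-group text with the surrounding fragments.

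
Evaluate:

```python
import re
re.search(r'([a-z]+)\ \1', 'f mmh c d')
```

A backreference is literal: `\1` must see the identical characters the first group matched.
`re.search` tries every starting position until one works.
Here no position works, so the call returns None.

None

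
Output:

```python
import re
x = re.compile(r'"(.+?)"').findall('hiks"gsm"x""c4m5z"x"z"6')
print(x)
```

['gsm', '"c4m5z', 'z']

Because the quantifier is non-greedy, it stops expanding at the earliest point where the rest of the pattern can succeed.
Walking the string: at [4:9] match '"gsm"', group 1 = 'gsm'; at [10:18] match '""c4m5z"', group 1 = '"c4m5z'; at [19:22] match '"z"', group 1 = 'z'.
One capturing group, so `findall` returns just the captured substring from each match — 3 in all.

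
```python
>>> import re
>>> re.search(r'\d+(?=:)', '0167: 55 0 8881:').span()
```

(0, 4)

Lookahead/lookbehind check context without consuming it, so the matched span excludes the asserted characters.
Unlike `match`, `search` isn't anchored — it looks for the pattern anywhere in the string.
The match spans [0:4] → '0167'.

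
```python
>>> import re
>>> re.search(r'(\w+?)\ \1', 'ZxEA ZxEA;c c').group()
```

'ZxEA ZxEA'

The backreference `\1` re-matches whatever the first group consumed, character for character.
The match spans [0:9] → 'ZxEA ZxEA'.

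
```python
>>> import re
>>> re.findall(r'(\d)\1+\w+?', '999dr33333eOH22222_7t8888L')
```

['9', '3', '2', '8']

The backreference `\1` re-matches whatever the first group consumed, character for character.
One capturing group, so `findall` returns just the captured substring from each match — 4 in all.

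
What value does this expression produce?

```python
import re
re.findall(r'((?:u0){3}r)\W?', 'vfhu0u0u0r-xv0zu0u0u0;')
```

The pattern matches the literal 'u0' repeated 3 times, then the literal 'r' (captured); then optionally a non-word character.
Scanning left to right: at [3:11] match 'u0u0u0r-', group 1 = 'u0u0u0r'.
One capturing group, so `findall` returns just the captured substring from the one match — 1 in all.

['u0u0u0r']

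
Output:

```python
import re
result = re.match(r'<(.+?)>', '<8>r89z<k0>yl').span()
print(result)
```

(0, 3)

With `match`, the pattern is implicitly anchored at the beginning.
The match spans [0:3] → '<8>'.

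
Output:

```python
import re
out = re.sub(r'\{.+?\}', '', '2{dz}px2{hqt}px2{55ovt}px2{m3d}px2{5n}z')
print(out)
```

With the lazy modifier that quantifier settles for the fewest repetitions that let the rest of the pattern succeed (the atoms after it are unaffected and can still be greedy).
Matches: at [1:5] → '{dz}'; at [8:13] → '{hqt}'; at [16:23] → '{55ovt}'; at [26:31] → '{m3d}'; at [34:38] → '{5n}'.
`sub` substitutes '' at each match site.

2px2px2px2px2z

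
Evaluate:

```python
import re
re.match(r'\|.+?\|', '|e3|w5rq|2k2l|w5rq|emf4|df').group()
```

'|e3|'

`re.match` won't scan ahead — the pattern has to work from the very first character.
The match spans [0:4] → '|e3|'.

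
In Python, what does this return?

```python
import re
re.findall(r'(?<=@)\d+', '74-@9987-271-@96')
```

Lookahead/lookbehind check context without consuming it, so the matched span excludes the asserted characters.
`findall` yields the raw match text (2 of them) because the pattern has no groups.

['9987', '96']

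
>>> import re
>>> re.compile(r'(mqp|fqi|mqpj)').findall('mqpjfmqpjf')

['mqp', 'mqp']

`|` is ordered: at each position the engine commits to the first alternative that works.
With a single group, `findall` returns only what that group captured — 2 items.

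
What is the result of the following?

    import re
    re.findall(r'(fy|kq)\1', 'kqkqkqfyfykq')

['kq', 'fy']

The backreference `\1` re-matches whatever the first group consumed, character for character.
Matches: at [0:4] match 'kqkq', group 1 = 'kq'; at [6:10] match 'fyfy', group 1 = 'fy'.
`findall` collects group 1 from each match (2 total).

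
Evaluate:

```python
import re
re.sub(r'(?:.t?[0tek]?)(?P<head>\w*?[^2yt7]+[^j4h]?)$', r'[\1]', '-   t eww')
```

'-  [ eww]'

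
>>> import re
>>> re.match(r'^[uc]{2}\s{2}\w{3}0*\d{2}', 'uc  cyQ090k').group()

'uc  cyQ090'

This matches anchored at the start of the string; then exactly 2 of one of [uc], then exactly 2 of whitespace, then exactly 3 of a word character; then zero or more of a literal '0', then exactly 2 of a digit.
`re.match` won't scan ahead — the pattern has to work from the very first character.
The match spans [0:10] → 'uc  cyQ090'.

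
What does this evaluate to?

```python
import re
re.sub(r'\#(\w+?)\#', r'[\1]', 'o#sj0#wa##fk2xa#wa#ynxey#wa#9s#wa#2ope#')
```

Matches: at [1:6] → '#sj0#'; at [9:16] → '#fk2xa#'; at [18:25] → '#ynxey#'; at [27:31] → '#9s#'; at [33:39] → '#2ope#'.
The replacement refers to a captured group, so each match is rewritten using its own captured text.

'o[sj0]wa#[fk2xa]wa[ynxey]wa[9s]wa[2ope]'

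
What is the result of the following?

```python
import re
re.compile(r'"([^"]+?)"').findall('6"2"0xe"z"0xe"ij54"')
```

`findall` collects group 1 from each match (3 total).

['2', 'z', 'ij54']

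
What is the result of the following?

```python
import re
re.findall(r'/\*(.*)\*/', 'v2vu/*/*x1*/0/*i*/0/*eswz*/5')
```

['/*x1*/0/*i*/0/*eswz']

Walking the string: at [4:27] match '/*/*x1*/0/*i*/0/*eswz*/', group 1 = '/*x1*/0/*i*/0/*eswz'.
With a single group, `findall` returns only what that group captured — 1 item.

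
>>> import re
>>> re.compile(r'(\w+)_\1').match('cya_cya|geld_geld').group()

The backreference `\1` re-matches whatever the first group consumed, character for character.
`re.match` won't scan ahead — the pattern has to work from the very first character.
The match spans [0:7] → 'cya_cya'.
Captured: group 1 = 'cya'.

'cya_cya'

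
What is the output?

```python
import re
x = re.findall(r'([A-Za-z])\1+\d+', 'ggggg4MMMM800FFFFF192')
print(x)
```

['g', 'M', 'F']

`\1` has to match the exact text group 1 already captured.
With a single group, `findall` returns only what that group captured — 3 items.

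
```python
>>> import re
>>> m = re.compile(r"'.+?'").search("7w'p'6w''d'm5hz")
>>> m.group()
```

`re.search` scans for the first position where the pattern succeeds.
The match spans [2:5] → "'p'".

"'p'"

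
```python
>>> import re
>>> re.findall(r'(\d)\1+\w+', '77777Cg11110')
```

A backreference is literal: `\1` must see the identical characters the first group matched.
With a single group, `findall` returns only what that group captured — 1 item.

['7']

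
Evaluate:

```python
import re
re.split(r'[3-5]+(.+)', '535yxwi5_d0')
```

['', 'yxwi5_d0', '']

Pattern: one or more of a character in [3-5]; then one or more of any character (captured).
Matches to split on: at [0:11] → '535yxwi5_d0'.
`re.split` interleaves the captured-group text with the surrounding fragments.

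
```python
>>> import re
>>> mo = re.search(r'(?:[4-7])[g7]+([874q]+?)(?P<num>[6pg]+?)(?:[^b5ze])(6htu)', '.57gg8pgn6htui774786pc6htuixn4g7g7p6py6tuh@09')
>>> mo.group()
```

The pattern matches a character in [4-7] (non-capturing group); then one or more of one of [g7]; then one or more of one of [874q] (lazy) (captured); then one or more of one of [6pg] (lazy) (captured as 'num'); then any character except [b5ze] (non-capturing group); then a literal '6', then the literal 'htu' (captured).
`re.search` scans for the first position where the pattern succeeds.
The match spans [1:13] → '57gg8pgn6htu'.
Captured: group 1 = '8', group 2 = 'pg', group 3 = '6htu'.

'57gg8pgn6htu'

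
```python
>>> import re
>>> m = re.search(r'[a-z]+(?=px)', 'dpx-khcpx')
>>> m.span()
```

The lookaround is zero-width — it requires the adjacent text to match without consuming it, so the asserted text isn't part of the match.
The match spans [0:1] → 'd'.

(0, 1)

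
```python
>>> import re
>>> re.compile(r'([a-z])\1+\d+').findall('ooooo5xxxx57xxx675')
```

After group 1 captures some text, `\1` only succeeds where that same text appears again.
Walking the string: at [0:6] match 'ooooo5', group 1 = 'o'; at [6:12] match 'xxxx57', group 1 = 'x'; at [12:18] match 'xxx675', group 1 = 'x'.
Because there's exactly one group, `findall` drops the full match and keeps group 1 from each hit.

['o', 'x', 'x']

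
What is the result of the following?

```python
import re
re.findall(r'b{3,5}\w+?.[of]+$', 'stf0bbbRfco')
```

['bbbRfco']

With no groups in the pattern, `findall` gives back each whole match — 1 here.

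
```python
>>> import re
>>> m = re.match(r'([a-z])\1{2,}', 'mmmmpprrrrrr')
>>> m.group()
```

With `match`, the pattern is implicitly anchored at the beginning.
The match spans [0:4] → 'mmmm'.

'mmmm'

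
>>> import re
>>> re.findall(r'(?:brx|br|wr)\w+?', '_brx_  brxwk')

['brx_', 'brxw']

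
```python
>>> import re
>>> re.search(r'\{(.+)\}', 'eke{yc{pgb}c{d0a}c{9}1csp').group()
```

The match spans [3:21] → '{yc{pgb}c{d0a}c{9}'.

'{yc{pgb}c{d0a}c{9}'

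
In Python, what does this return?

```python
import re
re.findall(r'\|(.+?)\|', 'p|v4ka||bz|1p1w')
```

Lazy quantifiers expand one character at a time until the remainder of the pattern can match.
Scanning left to right: at [1:7] match '|v4ka|', group 1 = 'v4ka'; at [7:11] match '|bz|', group 1 = 'bz'.
With a single group, `findall` returns only what that group captured — 2 items.

['v4ka', 'bz']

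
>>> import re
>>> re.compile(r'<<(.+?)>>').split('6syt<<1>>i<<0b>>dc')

Lazy quantifiers expand one character at a time until the remainder of the pattern can match.
Matches to split on: at [4:9] → '<<1>>'; at [10:16] → '<<0b>>'.
`re.split` interleaves the captured-group text with the surrounding fragments.

['6syt', '1', 'i', '0b', 'dc']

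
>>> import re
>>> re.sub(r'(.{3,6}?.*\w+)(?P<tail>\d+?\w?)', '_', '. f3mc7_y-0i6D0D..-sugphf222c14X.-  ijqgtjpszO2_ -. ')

Every occurrence is swapped for '_'.

'_ -. '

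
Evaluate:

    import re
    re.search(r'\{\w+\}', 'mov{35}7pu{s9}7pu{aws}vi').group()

Unlike `match`, `search` isn't anchored — it looks for the pattern anywhere in the string.
The match spans [3:7] → '{35}'.

'{35}'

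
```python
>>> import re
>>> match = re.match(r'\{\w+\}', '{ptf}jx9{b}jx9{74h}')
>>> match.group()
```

'{ptf}'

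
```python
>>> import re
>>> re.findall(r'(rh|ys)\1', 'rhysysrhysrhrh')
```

['ys', 'rh']

`\1` is not a pattern — it's the concrete string captured by group 1, re-applied verbatim.
One capturing group, so `findall` returns just the captured substring from each match — 2 in all.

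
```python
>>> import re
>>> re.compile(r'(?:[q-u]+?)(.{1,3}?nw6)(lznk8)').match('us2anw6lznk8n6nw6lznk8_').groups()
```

('s2anw6', 'lznk8')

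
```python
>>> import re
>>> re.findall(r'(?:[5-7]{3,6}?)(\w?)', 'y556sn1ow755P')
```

['s', 'P']

With a single group, `findall` returns only what that group captured — 2 items.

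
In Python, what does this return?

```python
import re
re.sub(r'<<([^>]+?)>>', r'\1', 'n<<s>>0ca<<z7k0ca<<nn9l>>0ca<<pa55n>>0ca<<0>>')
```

Matches: at [1:6] → '<<s>>'; at [9:25] → '<<z7k0ca<<nn9l>>'; at [28:37] → '<<pa55n>>'; at [40:45] → '<<0>>'.
`\1` in the replacement pulls in group 1's text for each match.

'ns0caz7k0ca<<nn9l0capa55n0ca0'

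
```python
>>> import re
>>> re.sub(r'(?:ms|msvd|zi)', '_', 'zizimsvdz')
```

`|` is ordered: at each position the engine commits to the first alternative that works.
Matches: at [0:2] → 'zi'; at [2:4] → 'zi'; at [4:6] → 'ms'.
Each match is replaced by '_'.

'___vdz'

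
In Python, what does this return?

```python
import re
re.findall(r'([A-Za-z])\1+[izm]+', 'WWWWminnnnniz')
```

A backreference is literal: `\1` must see the identical characters the first group matched.
Because there's exactly one group, `findall` drops the full match and keeps group 1 from each hit.

['W', 'n']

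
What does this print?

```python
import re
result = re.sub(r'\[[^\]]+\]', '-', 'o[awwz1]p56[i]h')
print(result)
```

o-p56-h

Matches: at [1:8] → '[awwz1]'; at [11:14] → '[i]'.
Every occurrence is swapped for '-'.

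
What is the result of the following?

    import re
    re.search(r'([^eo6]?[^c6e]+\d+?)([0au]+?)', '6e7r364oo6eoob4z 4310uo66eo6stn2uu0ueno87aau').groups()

The pattern matches optionally any character except [eo6], then one or more of any character except [c6e], then one or more of a digit (lazy) (captured); then one or more of one of [0au] (lazy) (captured).
`re.search` scans for the first position where the pattern succeeds.
The match spans [11:22] → 'oob4z 4310u'.
Captured: group 1 = 'oob4z 4310', group 2 = 'u'.

('oob4z 4310', 'u')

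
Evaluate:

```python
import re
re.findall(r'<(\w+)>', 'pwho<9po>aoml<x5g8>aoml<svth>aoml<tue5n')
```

['9po', 'x5g8', 'svth']

One capturing group, so `findall` returns just the captured substring from each match — 3 in all.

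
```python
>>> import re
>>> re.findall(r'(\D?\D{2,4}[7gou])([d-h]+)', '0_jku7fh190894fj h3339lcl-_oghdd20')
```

[('_jku7', 'fh'), ('lcl-_o', 'ghdd')]

The pattern matches optionally a non-digit, then 2 to 4 of a non-digit, then one of [7gou] (captured); then one or more of a character in [d-h] (captured).
Scanning left to right: at [1:8] match '_jku7fh', groups = ('_jku7', 'fh'); at [22:32] match 'lcl-_oghdd', groups = ('lcl-_o', 'ghdd').
Multiple groups make `findall` return tuples — one 2-tuple for each match.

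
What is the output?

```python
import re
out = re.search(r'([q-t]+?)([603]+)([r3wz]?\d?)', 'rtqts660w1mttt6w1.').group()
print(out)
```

rtqts660w1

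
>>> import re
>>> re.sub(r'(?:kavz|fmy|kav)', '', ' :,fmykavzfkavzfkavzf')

The regex engine tests alternatives in the order written; an earlier branch that matches wins even if a later one would match more.
Matches: at [3:6] → 'fmy'; at [6:10] → 'kavz'; at [11:15] → 'kavz'; at [16:20] → 'kavz'.
`sub` substitutes '' at each match site.

' :,fff'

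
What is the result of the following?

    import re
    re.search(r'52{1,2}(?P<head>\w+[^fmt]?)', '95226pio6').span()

(1, 9)

This matches the literal '5', then 1 to 2 of the literal '2'; then one or more of a word character, then optionally any character except [fmt] (captured as 'head').
`re.search` tries every starting position until one works.
The match spans [1:9] → '5226pio6'.
Captured: group 1 = '6pio6'.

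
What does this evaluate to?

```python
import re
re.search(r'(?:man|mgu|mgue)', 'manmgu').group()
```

'man'

`search` walks the string left to right and returns the first match it finds.
The match spans [0:3] → 'man'.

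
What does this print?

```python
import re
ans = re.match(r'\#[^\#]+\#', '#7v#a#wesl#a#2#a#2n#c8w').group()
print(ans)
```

#7v#

`re.match` won't scan ahead — the pattern has to work from the very first character.
The match spans [0:4] → '#7v#'.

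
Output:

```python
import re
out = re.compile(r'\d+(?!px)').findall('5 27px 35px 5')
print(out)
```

`(?!…)`/`(?<!…)` only lets a position through if the neighbouring text does NOT match; no characters are consumed.
No capturing groups, so `findall` returns the 4 full match strings.

['5', '2', '3', '5']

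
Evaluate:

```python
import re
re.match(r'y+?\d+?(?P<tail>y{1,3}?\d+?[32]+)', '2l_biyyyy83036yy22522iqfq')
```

None

`re.match` won't scan ahead — the pattern has to work from the very first character.
Here the pattern fails at index 0, so the call returns None.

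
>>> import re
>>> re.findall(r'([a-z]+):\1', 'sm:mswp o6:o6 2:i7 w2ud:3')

['m']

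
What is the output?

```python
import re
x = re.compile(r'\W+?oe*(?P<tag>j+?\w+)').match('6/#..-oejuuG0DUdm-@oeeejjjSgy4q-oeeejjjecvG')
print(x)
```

`re.match` only tries the pattern at the start of the string.
Here the string doesn't start with a match, so the call returns None.

None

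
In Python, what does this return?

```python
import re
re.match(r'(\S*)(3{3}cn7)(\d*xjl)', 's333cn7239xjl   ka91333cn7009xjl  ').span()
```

(0, 13)

The pattern matches zero or more of a non-whitespace character (captured); then exactly 3 of a literal '3', then the literal 'cn7' (captured); then zero or more of a digit, then the literal 'xjl' (captured).
`re.match` only tries the pattern at the start of the string.
The match spans [0:13] → 's333cn7239xjl'.
Captured: group 1 = 's', group 2 = '333cn7', group 3 = '239xjl'.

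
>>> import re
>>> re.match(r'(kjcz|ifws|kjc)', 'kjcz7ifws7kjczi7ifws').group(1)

`|` is ordered: at each position the engine commits to the first alternative that works.
With `match`, the pattern is implicitly anchored at the beginning.
The match spans [0:4] → 'kjcz'.
Captured: group 1 = 'kjcz'.

'kjcz'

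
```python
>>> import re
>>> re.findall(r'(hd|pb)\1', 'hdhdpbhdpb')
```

['hd']

`\1` is not a pattern — it's the concrete string captured by group 1, re-applied verbatim.
Because there's exactly one group, `findall` drops the full match and keeps group 1 from the one hit.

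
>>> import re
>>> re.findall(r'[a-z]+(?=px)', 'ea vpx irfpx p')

The positive lookaround only admits positions where the adjacent text matches; those characters stay outside the span.
Since nothing is captured, `findall` lists the 2 matched substrings directly.

['v', 'irf']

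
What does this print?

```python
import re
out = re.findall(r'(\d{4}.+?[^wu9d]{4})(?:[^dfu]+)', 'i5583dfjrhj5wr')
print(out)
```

['5583dfjrh']

This matches exactly 4 of a digit, then one or more of any character (lazy), then exactly 4 of any character except [wu9d] (captured); then one or more of any character except [dfu] (non-capturing group).
A non-greedy quantifier consumes as few characters as it can — just enough that the remainder of the pattern still matches from where it stops; whatever follows it matches normally.
Matches: at [1:14] match '5583dfjrhj5wr', group 1 = '5583dfjrh'.
Because there's exactly one group, `findall` drops the full match and keeps group 1 from the one hit.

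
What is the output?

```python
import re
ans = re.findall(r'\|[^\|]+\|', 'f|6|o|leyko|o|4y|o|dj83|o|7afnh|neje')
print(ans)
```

Scanning left to right: at [1:4] → '|6|'; at [5:12] → '|leyko|'; at [13:17] → '|4y|'; at [18:24] → '|dj83|'; at [25:32] → '|7afnh|'.
Since nothing is captured, `findall` lists the 5 matched substrings directly.

['|6|', '|leyko|', '|4y|', '|dj83|', '|7afnh|']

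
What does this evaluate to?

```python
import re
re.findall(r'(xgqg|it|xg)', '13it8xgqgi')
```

Branches in `(...|...)` are attempted left-to-right; the first branch that allows the whole pattern to succeed is taken.
One capturing group, so `findall` returns just the captured substring from each match — 2 in all.

['it', 'xgqg']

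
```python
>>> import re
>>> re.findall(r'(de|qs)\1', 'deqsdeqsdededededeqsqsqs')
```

`\1` has to match the exact text group 1 already captured.
Walking the string: at [8:12] match 'dede', group 1 = 'de'; at [12:16] match 'dede', group 1 = 'de'; at [18:22] match 'qsqs', group 1 = 'qs'.
One capturing group, so `findall` returns just the captured substring from each match — 3 in all.

['de', 'de', 'qs']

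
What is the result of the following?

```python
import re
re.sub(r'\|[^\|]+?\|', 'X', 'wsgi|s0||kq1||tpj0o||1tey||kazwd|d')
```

Matches: at [4:8] → '|s0|'; at [8:13] → '|kq1|'; at [13:20] → '|tpj0o|'; at [20:26] → '|1tey|'; at [26:33] → '|kazwd|'.
`sub` substitutes 'X' at each match site.

'wsgiXXXXXd'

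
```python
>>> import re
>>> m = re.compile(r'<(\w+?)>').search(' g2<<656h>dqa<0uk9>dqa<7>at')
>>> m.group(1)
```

`search` walks the string left to right and returns the first match it finds.
The match spans [4:10] → '<656h>'.
Captured: group 1 = '656h'.

'656h'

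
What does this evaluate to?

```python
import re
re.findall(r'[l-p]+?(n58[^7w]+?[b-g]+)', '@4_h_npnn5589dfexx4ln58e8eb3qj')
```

One capturing group, so `findall` returns just the captured substring from the one match — 1 in all.

['n58e8eb']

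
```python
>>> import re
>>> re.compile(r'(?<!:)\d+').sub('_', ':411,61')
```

The negative lookahead/lookbehind blocks any match where the forbidden context is present.
Matches: at [2:4] → '11'; at [5:7] → '61'.
Every occurrence is swapped for '_'.

':4_,_'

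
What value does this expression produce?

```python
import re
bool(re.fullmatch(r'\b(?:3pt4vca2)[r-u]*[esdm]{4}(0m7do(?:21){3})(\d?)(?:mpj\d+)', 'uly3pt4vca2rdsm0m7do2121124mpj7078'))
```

This matches a word boundary (`\b`, zero-width); then the literal '3pt', then the literal '4v', then the literal 'ca2' (non-capturing group); then zero or more of a character in [r-u], then exactly 4 of one of [esdm]; then the literal '0m7', then the literal 'do', then the literal '21' repeated 3 times (captured); then optionally a digit (captured); then the literal 'mpj', then one or more of a digit (non-capturing group).
For `fullmatch`, every character of the input must be accounted for by the pattern.
Here the string isn't matched end-to-end, so the call returns None, and `bool(None)` is False.

False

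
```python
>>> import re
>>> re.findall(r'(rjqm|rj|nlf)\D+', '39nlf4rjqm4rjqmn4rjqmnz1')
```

['rj', 'rjqm', 'rjqm']

Branches in `(...|...)` are attempted left-to-right; the first branch that allows the whole pattern to succeed is taken.
Because there's exactly one group, `findall` drops the full match and keeps group 1 from each hit.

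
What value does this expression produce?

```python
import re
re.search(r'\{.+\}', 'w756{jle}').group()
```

`re.search` tries every starting position until one works.
The match spans [4:9] → '{jle}'.

'{jle}'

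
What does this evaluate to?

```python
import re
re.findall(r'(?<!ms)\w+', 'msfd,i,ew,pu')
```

['msfd', 'i', 'ew', 'pu']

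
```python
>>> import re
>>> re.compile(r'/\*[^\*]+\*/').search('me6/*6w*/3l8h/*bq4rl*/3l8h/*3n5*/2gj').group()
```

'/*6w*/'

Unlike `match`, `search` isn't anchored — it looks for the pattern anywhere in the string.
The match spans [3:9] → '/*6w*/'.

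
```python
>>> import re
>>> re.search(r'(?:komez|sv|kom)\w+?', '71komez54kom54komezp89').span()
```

(2, 8)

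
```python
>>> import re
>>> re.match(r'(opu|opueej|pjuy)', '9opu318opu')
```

`match` is anchored at position 0; if the pattern doesn't fit there, it returns None.
Here the pattern fails at index 0, so the call returns None.

None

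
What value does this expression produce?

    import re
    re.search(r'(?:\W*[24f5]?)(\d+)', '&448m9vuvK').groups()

('48',)

The match spans [0:4] → '&448'.
Captured: group 1 = '48'.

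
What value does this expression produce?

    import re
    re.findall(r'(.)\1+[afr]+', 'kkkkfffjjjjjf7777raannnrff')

After group 1 captures some text, `\1` only succeeds where that same text appears again.
Scanning left to right: at [0:7] match 'kkkkfff', group 1 = 'k'; at [7:13] match 'jjjjjf', group 1 = 'j'; at [13:20] match '7777raa', group 1 = '7'; at [20:26] match 'nnnrff', group 1 = 'n'.
One capturing group, so `findall` returns just the captured substring from each match — 4 in all.

['k', 'j', '7', 'n']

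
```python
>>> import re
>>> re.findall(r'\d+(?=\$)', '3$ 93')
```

Lookahead/lookbehind check context without consuming it, so the matched span excludes the asserted characters.
Scanning left to right: at [0:1] → '3'.
Since nothing is captured, `findall` lists the 1 matched substring directly.

['3']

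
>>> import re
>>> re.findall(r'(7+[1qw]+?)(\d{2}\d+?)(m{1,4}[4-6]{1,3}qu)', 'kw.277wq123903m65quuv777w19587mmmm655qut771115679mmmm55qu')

[('77wq', '123903', 'm65qu'), ('777w', '19587', 'mmmm655qu'), ('771', '115679', 'mmmm55qu')]

This matches one or more of a literal '7', then one or more of one of [1qw] (lazy) (captured); then exactly 2 of a digit, then one or more of a digit (lazy) (captured); then 1 to 4 of a literal 'm', then 1 to 3 of a character in [4-6], then the literal 'qu' (captured).
With the lazy modifier that quantifier settles for the fewest repetitions that let the rest of the pattern succeed (the atoms after it are unaffected and can still be greedy).
Matches: at [4:19] match '77wq123903m65qu', groups = ('77wq', '123903', 'm65qu'); at [21:39] match '777w19587mmmm655qu', groups = ('777w', '19587', 'mmmm655qu'); at [40:57] match '771115679mmmm55qu', groups = ('771', '115679', 'mmmm55qu').
With 3 capturing groups, `findall` returns a 3-tuple per match.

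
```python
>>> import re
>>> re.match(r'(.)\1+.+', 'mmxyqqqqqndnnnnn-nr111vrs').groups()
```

('m',)

The match spans [0:25] → 'mmxyqqqqqndnnnnn-nr111vrs'.
Captured: group 1 = 'm'.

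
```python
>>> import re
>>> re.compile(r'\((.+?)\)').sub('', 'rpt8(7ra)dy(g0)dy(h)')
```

The `?` after the quantifier makes it lazy — it takes as little as possible before letting the rest of the pattern try.
Matches: at [4:9] → '(7ra)'; at [11:15] → '(g0)'; at [17:20] → '(h)'.
Every occurrence is swapped for ''.

'rpt8dydy'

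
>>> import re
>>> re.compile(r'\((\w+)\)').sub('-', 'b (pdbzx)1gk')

Matches: at [2:9] → '(pdbzx)'.
Each match is replaced by '-'.

'b -1gk'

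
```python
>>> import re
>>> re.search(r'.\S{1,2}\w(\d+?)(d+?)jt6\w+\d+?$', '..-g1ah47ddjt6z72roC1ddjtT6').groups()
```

The match spans [3:27] → 'g1ah47ddjt6z72roC1ddjtT6'.
Captured: group 1 = '47', group 2 = 'dd'.

('47', 'dd')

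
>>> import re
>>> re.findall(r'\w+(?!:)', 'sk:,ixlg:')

Because the assertion is negative and zero-width, positions next to the forbidden text are skipped.
Since nothing is captured, `findall` lists the 2 matched substrings directly.

['s', 'ixl']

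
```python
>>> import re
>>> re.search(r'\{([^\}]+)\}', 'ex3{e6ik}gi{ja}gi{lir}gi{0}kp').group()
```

`re.search` scans for the first position where the pattern succeeds.
The match spans [3:9] → '{e6ik}'.
Captured: group 1 = 'e6ik'.

'{e6ik}'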